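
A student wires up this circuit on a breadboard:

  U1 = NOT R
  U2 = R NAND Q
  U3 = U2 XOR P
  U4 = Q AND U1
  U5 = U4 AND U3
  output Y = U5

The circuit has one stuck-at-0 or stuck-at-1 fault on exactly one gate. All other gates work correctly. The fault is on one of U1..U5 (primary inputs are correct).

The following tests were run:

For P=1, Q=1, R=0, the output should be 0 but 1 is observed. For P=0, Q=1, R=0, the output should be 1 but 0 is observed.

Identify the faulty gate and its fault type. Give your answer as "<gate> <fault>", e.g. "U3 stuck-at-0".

U2 stuck-at-0

Fault-free values for test 1 (P=1, Q=1, R=0): U1=1, U2=1, U3=0, U4=1, U5=0, giving Y=0. Observed 1.
Test 1: faults giving observed 1 are {U2 stuck-at-0, U3 stuck-at-1, U5 stuck-at-1}.
Test 2 (P=0, Q=1, R=0): fault-free U1=1, U2=1, U3=1, U4=1, U5=1 → 1; observed 0. Eliminates U3 stuck-at-1, U5 stuck-at-1.
Only U2 stuck-at-0 is consistent with every test.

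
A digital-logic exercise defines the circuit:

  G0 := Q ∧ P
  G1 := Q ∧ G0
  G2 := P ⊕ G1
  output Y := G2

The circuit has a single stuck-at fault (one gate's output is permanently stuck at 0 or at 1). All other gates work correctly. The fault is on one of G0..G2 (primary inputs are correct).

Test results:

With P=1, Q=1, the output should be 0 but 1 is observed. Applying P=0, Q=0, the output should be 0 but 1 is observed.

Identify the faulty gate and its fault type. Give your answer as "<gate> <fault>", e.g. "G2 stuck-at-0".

Fault-free values for test 1 (P=1, Q=1): G0=1, G1=1, G2=0, giving Y=0. Observed 1.
Test 1: faults giving observed 1 are {G0 stuck-at-0, G1 stuck-at-0, G2 stuck-at-1}.
Test 2 (P=0, Q=0): fault-free G0=0, G1=0, G2=0 → 0; observed 1. Eliminates G0 stuck-at-0, G1 stuck-at-0.
Only G2 stuck-at-1 is consistent with every test.

G2 stuck-at-1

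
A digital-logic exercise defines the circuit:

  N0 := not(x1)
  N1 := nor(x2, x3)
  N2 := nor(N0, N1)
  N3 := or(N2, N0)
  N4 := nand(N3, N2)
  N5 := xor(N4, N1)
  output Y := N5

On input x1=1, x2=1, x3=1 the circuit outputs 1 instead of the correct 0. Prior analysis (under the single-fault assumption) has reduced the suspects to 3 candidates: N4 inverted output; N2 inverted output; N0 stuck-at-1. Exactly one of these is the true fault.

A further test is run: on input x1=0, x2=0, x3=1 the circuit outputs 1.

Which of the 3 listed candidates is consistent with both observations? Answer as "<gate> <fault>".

N0 stuck-at-1

Evaluate each candidate on input x1=0, x2=0, x3=1:
  N4 inverted output: N0=1, N1=0, N2=0, N3=1, N4=0 [inverted output], N5=0 → 0 — eliminated
  N2 inverted output: N0=1, N1=0, N2=1 [inverted output], N3=1, N4=0, N5=0 → 0 — eliminated
  N0 stuck-at-1: N0=1 [stuck-at-1], N1=0, N2=0, N3=1, N4=1, N5=1 → 1 — matches
Only N0 stuck-at-1 reproduces the observed 1.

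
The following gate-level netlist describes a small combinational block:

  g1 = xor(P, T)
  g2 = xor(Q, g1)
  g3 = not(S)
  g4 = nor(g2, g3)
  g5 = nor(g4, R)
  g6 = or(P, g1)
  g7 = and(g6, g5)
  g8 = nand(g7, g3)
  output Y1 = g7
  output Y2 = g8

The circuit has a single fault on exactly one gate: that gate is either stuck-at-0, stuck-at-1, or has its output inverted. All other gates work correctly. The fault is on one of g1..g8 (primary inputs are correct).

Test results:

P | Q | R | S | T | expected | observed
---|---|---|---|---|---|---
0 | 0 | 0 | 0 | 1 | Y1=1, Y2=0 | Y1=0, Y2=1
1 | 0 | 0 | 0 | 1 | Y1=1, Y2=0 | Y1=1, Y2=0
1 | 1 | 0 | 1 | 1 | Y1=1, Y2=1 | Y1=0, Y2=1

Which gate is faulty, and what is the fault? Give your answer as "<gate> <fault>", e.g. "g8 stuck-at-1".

Fault-free values for test 1 (P=0, Q=0, R=0, S=0, T=1): g1=1, g2=1, g3=1, g4=0, g5=1, g6=1, g7=1, g8=0, giving Y1=1, Y2=0. Observed Y1=0, Y2=1.
Test 1: faults giving observed Y1=0, Y2=1 are {g1 stuck-at-0, g1 inverted output, g4 stuck-at-1, g4 inverted output, g5 stuck-at-0, g5 inverted output, g6 stuck-at-0, g6 inverted output, g7 stuck-at-0, g7 inverted output}.
Test 2 (P=1, Q=0, R=0, S=0, T=1): fault-free g1=0, g2=0, g3=1, g4=0, g5=1, g6=1, g7=1, g8=0 → Y1=1, Y2=0; observed Y1=1, Y2=0. Eliminates g4 stuck-at-1, g4 inverted output, g5 stuck-at-0, g5 inverted output, g6 stuck-at-0, g6 inverted output, g7 stuck-at-0, g7 inverted output.
Test 3 (P=1, Q=1, R=0, S=1, T=1): fault-free g1=0, g2=1, g3=0, g4=0, g5=1, g6=1, g7=1, g8=1 → Y1=1, Y2=1; observed Y1=0, Y2=1. Eliminates g1 stuck-at-0.
Only g1 inverted output is consistent with every test.

g1 inverted output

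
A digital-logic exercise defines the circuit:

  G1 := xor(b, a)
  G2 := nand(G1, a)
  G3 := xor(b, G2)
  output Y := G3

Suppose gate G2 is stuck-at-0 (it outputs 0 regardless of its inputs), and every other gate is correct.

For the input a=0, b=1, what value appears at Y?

Propagate with G2 forced: G1=1, G2=0 [stuck-at-0], G3=1.
So Y = 1. (Without the fault it would be 0.)

1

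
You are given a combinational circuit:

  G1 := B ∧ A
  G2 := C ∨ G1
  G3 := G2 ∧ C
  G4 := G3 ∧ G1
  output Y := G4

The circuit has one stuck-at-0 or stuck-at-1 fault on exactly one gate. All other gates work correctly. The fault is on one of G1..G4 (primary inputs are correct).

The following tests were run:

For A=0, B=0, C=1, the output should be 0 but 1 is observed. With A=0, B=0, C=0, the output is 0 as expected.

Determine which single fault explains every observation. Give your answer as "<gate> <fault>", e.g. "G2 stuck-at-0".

G1 stuck-at-1

Fault-free values for test 1 (A=0, B=0, C=1): G1=0, G2=1, G3=1, G4=0, giving Y=0. Observed 1.
Test 1: faults giving observed 1 are {G1 stuck-at-1, G4 stuck-at-1}.
Test 2 (A=0, B=0, C=0): fault-free G1=0, G2=0, G3=0, G4=0 → 0; observed 0. Eliminates G4 stuck-at-1.
Only G1 stuck-at-1 is consistent with every test.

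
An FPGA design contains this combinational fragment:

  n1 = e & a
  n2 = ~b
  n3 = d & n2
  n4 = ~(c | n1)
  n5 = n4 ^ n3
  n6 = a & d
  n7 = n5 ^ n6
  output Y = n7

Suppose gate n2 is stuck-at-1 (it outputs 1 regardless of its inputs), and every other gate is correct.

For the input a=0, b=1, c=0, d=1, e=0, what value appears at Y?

Propagate with n2 forced: n1=0, n2=1 [stuck-at-1], n3=1, n4=1, n5=0, n6=0, n7=0.
So Y = 0. (Without the fault it would be 1.)

0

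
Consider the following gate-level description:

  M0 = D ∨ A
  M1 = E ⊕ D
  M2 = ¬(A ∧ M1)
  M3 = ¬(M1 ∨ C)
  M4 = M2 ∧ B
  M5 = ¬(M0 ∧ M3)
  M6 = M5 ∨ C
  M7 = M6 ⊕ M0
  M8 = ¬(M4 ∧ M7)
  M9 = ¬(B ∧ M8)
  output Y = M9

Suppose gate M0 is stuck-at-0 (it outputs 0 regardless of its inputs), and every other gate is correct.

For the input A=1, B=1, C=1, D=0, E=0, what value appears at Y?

1

Propagate with M0 forced: M0=0 [stuck-at-0], M1=0, M2=1, M3=0, M4=1, M5=1, M6=1, M7=1, M8=0, M9=1.
So Y = 1. (Without the fault it would be 0.)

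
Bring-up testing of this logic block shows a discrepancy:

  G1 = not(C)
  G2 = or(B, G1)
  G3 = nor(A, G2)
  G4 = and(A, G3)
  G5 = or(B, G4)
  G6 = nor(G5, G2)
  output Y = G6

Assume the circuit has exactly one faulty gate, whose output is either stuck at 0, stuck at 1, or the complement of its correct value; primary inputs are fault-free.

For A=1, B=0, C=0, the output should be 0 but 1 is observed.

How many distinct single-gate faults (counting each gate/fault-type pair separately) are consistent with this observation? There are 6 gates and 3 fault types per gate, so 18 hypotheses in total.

Fault-free: G1=1, G2=1, G3=0, G4=0, G5=0, G6=0 → 0. Observed 1.
  G1: stuck-at-0, inverted output ✓; others ✗
  G2: stuck-at-0, inverted output ✓; others ✗
  G3: none of the 3 fault types match ✗
  G4: none of the 3 fault types match ✗
  G5: none of the 3 fault types match ✗
  G6: stuck-at-1, inverted output ✓; others ✗
Consistent faults: {G1 stuck-at-0, G1 inverted output, G2 stuck-at-0, G2 inverted output, G6 stuck-at-1, G6 inverted output} — 6 in all.

6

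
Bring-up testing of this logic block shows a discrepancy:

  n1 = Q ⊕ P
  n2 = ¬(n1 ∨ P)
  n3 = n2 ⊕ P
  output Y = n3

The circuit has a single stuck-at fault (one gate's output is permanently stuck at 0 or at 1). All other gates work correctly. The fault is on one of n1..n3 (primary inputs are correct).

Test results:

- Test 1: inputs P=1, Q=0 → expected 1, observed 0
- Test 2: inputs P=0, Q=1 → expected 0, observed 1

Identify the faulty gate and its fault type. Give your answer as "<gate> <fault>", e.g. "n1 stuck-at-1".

Fault-free values for test 1 (P=1, Q=0): n1=1, n2=0, n3=1, giving Y=1. Observed 0.
Test 1: faults giving observed 0 are {n2 stuck-at-1, n3 stuck-at-0}.
Test 2 (P=0, Q=1): fault-free n1=1, n2=0, n3=0 → 0; observed 1. Eliminates n3 stuck-at-0.
Only n2 stuck-at-1 is consistent with every test.

n2 stuck-at-1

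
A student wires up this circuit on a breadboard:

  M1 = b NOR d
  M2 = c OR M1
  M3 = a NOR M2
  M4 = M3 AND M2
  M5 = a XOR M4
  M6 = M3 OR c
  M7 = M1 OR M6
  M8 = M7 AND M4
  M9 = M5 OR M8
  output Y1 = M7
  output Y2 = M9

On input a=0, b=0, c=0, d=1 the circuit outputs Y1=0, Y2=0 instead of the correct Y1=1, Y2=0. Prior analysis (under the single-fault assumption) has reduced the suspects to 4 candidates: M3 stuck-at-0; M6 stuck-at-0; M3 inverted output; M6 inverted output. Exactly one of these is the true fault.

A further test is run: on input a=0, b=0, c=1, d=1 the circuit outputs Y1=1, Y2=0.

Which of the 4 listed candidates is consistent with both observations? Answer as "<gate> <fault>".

M3 stuck-at-0

Evaluate each candidate on input a=0, b=0, c=1, d=1:
  M3 stuck-at-0: M1=0, M2=1, M3=0 [stuck-at-0], M4=0, M5=0, M6=1, M7=1, M8=0, M9=0 → Y1=1, Y2=0 — matches
  M6 stuck-at-0: M1=0, M2=1, M3=0, M4=0, M5=0, M6=0 [stuck-at-0], M7=0, M8=0, M9=0 → Y1=0, Y2=0 — eliminated
  M3 inverted output: M1=0, M2=1, M3=1 [inverted output], M4=1, M5=1, M6=1, M7=1, M8=1, M9=1 → Y1=1, Y2=1 — eliminated
  M6 inverted output: M1=0, M2=1, M3=0, M4=0, M5=0, M6=0 [inverted output], M7=0, M8=0, M9=0 → Y1=0, Y2=0 — eliminated
Only M3 stuck-at-0 reproduces the observed Y1=1, Y2=0.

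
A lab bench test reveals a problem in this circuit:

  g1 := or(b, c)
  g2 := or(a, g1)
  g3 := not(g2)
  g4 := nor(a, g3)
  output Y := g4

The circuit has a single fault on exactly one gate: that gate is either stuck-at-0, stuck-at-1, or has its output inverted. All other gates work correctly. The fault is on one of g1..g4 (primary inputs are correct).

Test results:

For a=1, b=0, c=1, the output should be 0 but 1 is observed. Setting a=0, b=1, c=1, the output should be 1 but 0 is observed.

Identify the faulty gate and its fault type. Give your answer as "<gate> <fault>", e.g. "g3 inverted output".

Fault-free values for test 1 (a=1, b=0, c=1): g1=1, g2=1, g3=0, g4=0, giving Y=0. Observed 1.
Test 1: faults giving observed 1 are {g4 stuck-at-1, g4 inverted output}.
Test 2 (a=0, b=1, c=1): fault-free g1=1, g2=1, g3=0, g4=1 → 1; observed 0. Eliminates g4 stuck-at-1.
Only g4 inverted output is consistent with every test.

g4 inverted output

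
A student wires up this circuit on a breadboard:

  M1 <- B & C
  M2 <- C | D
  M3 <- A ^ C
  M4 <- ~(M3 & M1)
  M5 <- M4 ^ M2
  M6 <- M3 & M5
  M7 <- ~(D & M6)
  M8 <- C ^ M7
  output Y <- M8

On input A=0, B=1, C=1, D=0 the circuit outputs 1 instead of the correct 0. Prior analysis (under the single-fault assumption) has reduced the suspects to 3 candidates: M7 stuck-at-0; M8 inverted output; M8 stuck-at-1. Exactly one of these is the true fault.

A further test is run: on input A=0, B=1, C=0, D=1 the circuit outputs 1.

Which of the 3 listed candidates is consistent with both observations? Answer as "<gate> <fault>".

M8 stuck-at-1

Evaluate each candidate on input A=0, B=1, C=0, D=1:
  M7 stuck-at-0: M1=0, M2=1, M3=0, M4=1, M5=0, M6=0, M7=0 [stuck-at-0], M8=0 → 0 — eliminated
  M8 inverted output: M1=0, M2=1, M3=0, M4=1, M5=0, M6=0, M7=1, M8=0 [inverted output] → 0 — eliminated
  M8 stuck-at-1: M1=0, M2=1, M3=0, M4=1, M5=0, M6=0, M7=1, M8=1 [stuck-at-1] → 1 — matches
Only M8 stuck-at-1 reproduces the observed 1.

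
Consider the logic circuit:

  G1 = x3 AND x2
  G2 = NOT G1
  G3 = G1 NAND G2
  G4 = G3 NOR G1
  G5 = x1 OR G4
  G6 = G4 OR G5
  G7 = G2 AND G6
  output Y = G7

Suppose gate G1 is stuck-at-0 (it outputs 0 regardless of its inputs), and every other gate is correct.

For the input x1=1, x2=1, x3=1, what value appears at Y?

1

Propagate with G1 forced: G1=0 [stuck-at-0], G2=1, G3=1, G4=0, G5=1, G6=1, G7=1.
So Y = 1. (Without the fault it would be 0.)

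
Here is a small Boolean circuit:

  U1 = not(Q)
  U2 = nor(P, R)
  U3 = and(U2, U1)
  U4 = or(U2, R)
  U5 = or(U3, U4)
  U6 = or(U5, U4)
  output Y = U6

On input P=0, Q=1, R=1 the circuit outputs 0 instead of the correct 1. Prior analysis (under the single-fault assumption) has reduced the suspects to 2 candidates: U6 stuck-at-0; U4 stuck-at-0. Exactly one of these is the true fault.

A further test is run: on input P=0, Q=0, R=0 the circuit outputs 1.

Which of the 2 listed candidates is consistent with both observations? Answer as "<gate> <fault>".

Evaluate each candidate on input P=0, Q=0, R=0:
  U6 stuck-at-0: U1=1, U2=1, U3=1, U4=1, U5=1, U6=0 [stuck-at-0] → 0 — eliminated
  U4 stuck-at-0: U1=1, U2=1, U3=1, U4=0 [stuck-at-0], U5=1, U6=1 → 1 — matches
Only U4 stuck-at-0 reproduces the observed 1.

U4 stuck-at-0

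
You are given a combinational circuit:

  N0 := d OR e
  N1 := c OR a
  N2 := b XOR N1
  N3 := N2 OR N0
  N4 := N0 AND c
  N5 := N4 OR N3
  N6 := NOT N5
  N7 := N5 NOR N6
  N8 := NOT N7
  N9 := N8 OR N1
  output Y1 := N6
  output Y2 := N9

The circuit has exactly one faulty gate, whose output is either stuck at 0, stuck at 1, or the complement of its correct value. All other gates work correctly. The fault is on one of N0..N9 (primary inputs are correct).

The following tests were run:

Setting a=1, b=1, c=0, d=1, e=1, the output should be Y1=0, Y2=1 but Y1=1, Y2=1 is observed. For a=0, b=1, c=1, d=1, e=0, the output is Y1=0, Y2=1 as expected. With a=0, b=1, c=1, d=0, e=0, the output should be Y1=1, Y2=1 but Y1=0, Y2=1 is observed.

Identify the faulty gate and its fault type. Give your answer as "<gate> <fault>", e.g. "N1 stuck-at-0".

N3 inverted output

Fault-free values for test 1 (a=1, b=1, c=0, d=1, e=1): N0=1, N1=1, N2=0, N3=1, N4=0, N5=1, N6=0, N7=0, N8=1, N9=1, giving Y1=0, Y2=1. Observed Y1=1, Y2=1.
Test 1: faults giving observed Y1=1, Y2=1 are {N0 stuck-at-0, N0 inverted output, N3 stuck-at-0, N3 inverted output, N5 stuck-at-0, N5 inverted output, N6 stuck-at-1, N6 inverted output}.
Test 2 (a=0, b=1, c=1, d=1, e=0): fault-free N0=1, N1=1, N2=0, N3=1, N4=1, N5=1, N6=0, N7=0, N8=1, N9=1 → Y1=0, Y2=1; observed Y1=0, Y2=1. Eliminates N0 stuck-at-0, N0 inverted output, N5 stuck-at-0, N5 inverted output, N6 stuck-at-1, N6 inverted output.
Test 3 (a=0, b=1, c=1, d=0, e=0): fault-free N0=0, N1=1, N2=0, N3=0, N4=0, N5=0, N6=1, N7=0, N8=1, N9=1 → Y1=1, Y2=1; observed Y1=0, Y2=1. Eliminates N3 stuck-at-0.
Only N3 inverted output is consistent with every test.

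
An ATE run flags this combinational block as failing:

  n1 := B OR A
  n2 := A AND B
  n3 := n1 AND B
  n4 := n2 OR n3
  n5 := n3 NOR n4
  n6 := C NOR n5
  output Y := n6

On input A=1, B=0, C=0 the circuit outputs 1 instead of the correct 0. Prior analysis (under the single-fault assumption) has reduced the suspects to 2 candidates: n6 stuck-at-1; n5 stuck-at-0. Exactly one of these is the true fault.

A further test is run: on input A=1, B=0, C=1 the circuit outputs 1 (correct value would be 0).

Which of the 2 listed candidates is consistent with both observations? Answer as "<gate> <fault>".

n6 stuck-at-1

Evaluate each candidate on input A=1, B=0, C=1:
  n6 stuck-at-1: n1=1, n2=0, n3=0, n4=0, n5=1, n6=1 [stuck-at-1] → 1 — matches
  n5 stuck-at-0: n1=1, n2=0, n3=0, n4=0, n5=0 [stuck-at-0], n6=0 → 0 — eliminated
Only n6 stuck-at-1 reproduces the observed 1.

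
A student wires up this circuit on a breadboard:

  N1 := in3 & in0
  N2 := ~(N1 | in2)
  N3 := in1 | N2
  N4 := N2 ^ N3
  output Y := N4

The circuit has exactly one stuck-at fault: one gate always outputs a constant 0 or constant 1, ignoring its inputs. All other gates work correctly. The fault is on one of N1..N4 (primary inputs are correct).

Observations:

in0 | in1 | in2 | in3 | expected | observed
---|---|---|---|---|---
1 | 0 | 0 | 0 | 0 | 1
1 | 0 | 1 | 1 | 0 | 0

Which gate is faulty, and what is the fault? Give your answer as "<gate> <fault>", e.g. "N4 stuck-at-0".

Fault-free values for test 1 (in0=1, in1=0, in2=0, in3=0): N1=0, N2=1, N3=1, N4=0, giving Y=0. Observed 1.
Test 1: faults giving observed 1 are {N3 stuck-at-0, N4 stuck-at-1}.
Test 2 (in0=1, in1=0, in2=1, in3=1): fault-free N1=1, N2=0, N3=0, N4=0 → 0; observed 0. Eliminates N4 stuck-at-1.
Only N3 stuck-at-0 is consistent with every test.

N3 stuck-at-0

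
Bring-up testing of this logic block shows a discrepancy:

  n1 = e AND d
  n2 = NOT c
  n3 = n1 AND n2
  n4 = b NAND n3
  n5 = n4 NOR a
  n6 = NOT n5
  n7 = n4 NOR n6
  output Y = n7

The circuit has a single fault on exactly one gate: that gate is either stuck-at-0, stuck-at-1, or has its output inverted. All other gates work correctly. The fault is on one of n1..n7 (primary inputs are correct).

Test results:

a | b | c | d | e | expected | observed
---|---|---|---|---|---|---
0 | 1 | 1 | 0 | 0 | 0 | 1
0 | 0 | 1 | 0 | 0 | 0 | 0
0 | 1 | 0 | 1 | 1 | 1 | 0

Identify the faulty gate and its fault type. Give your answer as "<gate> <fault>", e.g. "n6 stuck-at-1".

n3 inverted output

Fault-free values for test 1 (a=0, b=1, c=1, d=0, e=0): n1=0, n2=0, n3=0, n4=1, n5=0, n6=1, n7=0, giving Y=0. Observed 1.
Test 1: faults giving observed 1 are {n3 stuck-at-1, n3 inverted output, n4 stuck-at-0, n4 inverted output, n7 stuck-at-1, n7 inverted output}.
Test 2 (a=0, b=0, c=1, d=0, e=0): fault-free n1=0, n2=0, n3=0, n4=1, n5=0, n6=1, n7=0 → 0; observed 0. Eliminates n4 stuck-at-0, n4 inverted output, n7 stuck-at-1, n7 inverted output.
Test 3 (a=0, b=1, c=0, d=1, e=1): fault-free n1=1, n2=1, n3=1, n4=0, n5=1, n6=0, n7=1 → 1; observed 0. Eliminates n3 stuck-at-1.
Only n3 inverted output is consistent with every test.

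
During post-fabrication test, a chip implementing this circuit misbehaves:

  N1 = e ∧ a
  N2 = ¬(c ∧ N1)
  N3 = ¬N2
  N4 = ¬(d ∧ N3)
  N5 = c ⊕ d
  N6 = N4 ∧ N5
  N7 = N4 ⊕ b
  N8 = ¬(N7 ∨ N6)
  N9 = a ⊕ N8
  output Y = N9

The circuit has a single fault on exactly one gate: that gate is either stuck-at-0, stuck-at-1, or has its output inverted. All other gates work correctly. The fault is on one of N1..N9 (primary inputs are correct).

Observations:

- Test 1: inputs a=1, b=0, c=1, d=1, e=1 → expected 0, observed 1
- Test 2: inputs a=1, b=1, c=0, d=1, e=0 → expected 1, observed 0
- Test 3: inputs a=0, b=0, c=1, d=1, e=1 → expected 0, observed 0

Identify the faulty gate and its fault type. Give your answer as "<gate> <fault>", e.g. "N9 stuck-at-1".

N6 inverted output

Fault-free values for test 1 (a=1, b=0, c=1, d=1, e=1): N1=1, N2=0, N3=1, N4=0, N5=0, N6=0, N7=0, N8=1, N9=0, giving Y=0. Observed 1.
Test 1: faults giving observed 1 are {N1 stuck-at-0, N1 inverted output, N2 stuck-at-1, N2 inverted output, N3 stuck-at-0, N3 inverted output, N4 stuck-at-1, N4 inverted output, N6 stuck-at-1, N6 inverted output, N7 stuck-at-1, N7 inverted output, N8 stuck-at-0, N8 inverted output, N9 stuck-at-1, N9 inverted output}.
Test 2 (a=1, b=1, c=0, d=1, e=0): fault-free N1=0, N2=1, N3=0, N4=1, N5=1, N6=1, N7=0, N8=0, N9=1 → 1; observed 0. Eliminates N1 stuck-at-0, N1 inverted output, N2 stuck-at-1, N2 inverted output, N3 stuck-at-0, N3 inverted output, N4 stuck-at-1, N4 inverted output, N6 stuck-at-1, N7 stuck-at-1, N7 inverted output, N8 stuck-at-0, N9 stuck-at-1.
Test 3 (a=0, b=0, c=1, d=1, e=1): fault-free N1=0, N2=1, N3=0, N4=1, N5=0, N6=0, N7=1, N8=0, N9=0 → 0; observed 0. Eliminates N8 inverted output, N9 inverted output.
Only N6 inverted output is consistent with every test.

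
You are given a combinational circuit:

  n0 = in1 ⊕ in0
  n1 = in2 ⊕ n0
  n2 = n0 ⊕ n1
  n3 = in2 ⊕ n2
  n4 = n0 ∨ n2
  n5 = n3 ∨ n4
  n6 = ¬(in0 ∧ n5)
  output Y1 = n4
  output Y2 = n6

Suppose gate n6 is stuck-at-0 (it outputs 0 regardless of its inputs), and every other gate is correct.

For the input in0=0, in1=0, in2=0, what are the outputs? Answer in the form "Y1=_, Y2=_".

Y1=0, Y2=0

Propagate with n6 forced: n0=0, n1=0, n2=0, n3=0, n4=0, n5=0, n6=0 [stuck-at-0].
So the outputs are Y1=0, Y2=0. (Without the fault they would be Y1=0, Y2=1.)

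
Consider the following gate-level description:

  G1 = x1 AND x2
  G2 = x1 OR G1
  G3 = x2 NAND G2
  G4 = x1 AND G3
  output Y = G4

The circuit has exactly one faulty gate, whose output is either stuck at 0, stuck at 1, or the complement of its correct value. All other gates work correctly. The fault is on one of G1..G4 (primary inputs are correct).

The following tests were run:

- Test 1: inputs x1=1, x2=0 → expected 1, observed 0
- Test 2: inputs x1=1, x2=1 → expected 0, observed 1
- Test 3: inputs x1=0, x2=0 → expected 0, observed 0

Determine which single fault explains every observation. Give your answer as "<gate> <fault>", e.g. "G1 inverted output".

G3 inverted output

Fault-free values for test 1 (x1=1, x2=0): G1=0, G2=1, G3=1, G4=1, giving Y=1. Observed 0.
Test 1: faults giving observed 0 are {G3 stuck-at-0, G3 inverted output, G4 stuck-at-0, G4 inverted output}.
Test 2 (x1=1, x2=1): fault-free G1=1, G2=1, G3=0, G4=0 → 0; observed 1. Eliminates G3 stuck-at-0, G4 stuck-at-0.
Test 3 (x1=0, x2=0): fault-free G1=0, G2=0, G3=1, G4=0 → 0; observed 0. Eliminates G4 inverted output.
Only G3 inverted output is consistent with every test.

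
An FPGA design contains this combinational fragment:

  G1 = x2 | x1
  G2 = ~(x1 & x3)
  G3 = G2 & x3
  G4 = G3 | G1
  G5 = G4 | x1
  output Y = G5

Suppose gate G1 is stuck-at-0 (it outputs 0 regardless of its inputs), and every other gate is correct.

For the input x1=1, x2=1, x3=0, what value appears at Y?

Propagate with G1 forced: G1=0 [stuck-at-0], G2=1, G3=0, G4=0, G5=1.
So Y = 1. (Same as the fault-free value — the fault is masked on this input.)

1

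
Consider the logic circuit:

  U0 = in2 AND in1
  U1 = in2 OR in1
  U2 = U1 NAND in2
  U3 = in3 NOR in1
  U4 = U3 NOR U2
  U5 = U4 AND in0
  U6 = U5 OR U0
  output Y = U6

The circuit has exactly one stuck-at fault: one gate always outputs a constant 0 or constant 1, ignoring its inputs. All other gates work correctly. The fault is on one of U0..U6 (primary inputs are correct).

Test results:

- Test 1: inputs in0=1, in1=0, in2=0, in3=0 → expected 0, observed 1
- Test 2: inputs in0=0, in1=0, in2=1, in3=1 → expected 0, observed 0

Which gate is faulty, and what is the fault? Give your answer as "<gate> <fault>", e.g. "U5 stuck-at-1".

U4 stuck-at-1

Fault-free values for test 1 (in0=1, in1=0, in2=0, in3=0): U0=0, U1=0, U2=1, U3=1, U4=0, U5=0, U6=0, giving Y=0. Observed 1.
Test 1: faults giving observed 1 are {U0 stuck-at-1, U4 stuck-at-1, U5 stuck-at-1, U6 stuck-at-1}.
Test 2 (in0=0, in1=0, in2=1, in3=1): fault-free U0=0, U1=1, U2=0, U3=0, U4=1, U5=0, U6=0 → 0; observed 0. Eliminates U0 stuck-at-1, U5 stuck-at-1, U6 stuck-at-1.
Only U4 stuck-at-1 is consistent with every test.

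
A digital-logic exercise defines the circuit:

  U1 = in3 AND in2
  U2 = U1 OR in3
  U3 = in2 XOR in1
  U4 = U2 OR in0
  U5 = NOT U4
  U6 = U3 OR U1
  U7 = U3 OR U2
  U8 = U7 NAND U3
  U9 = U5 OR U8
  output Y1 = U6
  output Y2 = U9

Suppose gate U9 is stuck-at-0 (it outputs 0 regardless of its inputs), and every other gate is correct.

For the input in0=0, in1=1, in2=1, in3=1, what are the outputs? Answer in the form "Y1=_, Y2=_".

Propagate with U9 forced: U1=1, U2=1, U3=0, U4=1, U5=0, U6=1, U7=1, U8=1, U9=0 [stuck-at-0].
So the outputs are Y1=1, Y2=0. (Without the fault they would be Y1=1, Y2=1.)

Y1=1, Y2=0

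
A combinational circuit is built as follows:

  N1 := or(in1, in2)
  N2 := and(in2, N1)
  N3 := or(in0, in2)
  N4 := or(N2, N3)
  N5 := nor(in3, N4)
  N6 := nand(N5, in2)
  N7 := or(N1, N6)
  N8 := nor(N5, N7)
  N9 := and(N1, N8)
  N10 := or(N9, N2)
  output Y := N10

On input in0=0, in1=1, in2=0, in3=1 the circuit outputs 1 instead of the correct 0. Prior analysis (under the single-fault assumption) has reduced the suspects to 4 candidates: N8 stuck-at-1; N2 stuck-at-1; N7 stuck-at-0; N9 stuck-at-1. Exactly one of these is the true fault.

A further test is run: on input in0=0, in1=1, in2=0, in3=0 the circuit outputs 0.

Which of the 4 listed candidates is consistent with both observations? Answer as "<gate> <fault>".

N7 stuck-at-0

Evaluate each candidate on input in0=0, in1=1, in2=0, in3=0:
  N8 stuck-at-1: N1=1, N2=0, N3=0, N4=0, N5=1, N6=1, N7=1, N8=1 [stuck-at-1], N9=1, N10=1 → 1 — eliminated
  N2 stuck-at-1: N1=1, N2=1 [stuck-at-1], N3=0, N4=1, N5=0, N6=1, N7=1, N8=0, N9=0, N10=1 → 1 — eliminated
  N7 stuck-at-0: N1=1, N2=0, N3=0, N4=0, N5=1, N6=1, N7=0 [stuck-at-0], N8=0, N9=0, N10=0 → 0 — matches
  N9 stuck-at-1: N1=1, N2=0, N3=0, N4=0, N5=1, N6=1, N7=1, N8=0, N9=1 [stuck-at-1], N10=1 → 1 — eliminated
Only N7 stuck-at-0 reproduces the observed 0.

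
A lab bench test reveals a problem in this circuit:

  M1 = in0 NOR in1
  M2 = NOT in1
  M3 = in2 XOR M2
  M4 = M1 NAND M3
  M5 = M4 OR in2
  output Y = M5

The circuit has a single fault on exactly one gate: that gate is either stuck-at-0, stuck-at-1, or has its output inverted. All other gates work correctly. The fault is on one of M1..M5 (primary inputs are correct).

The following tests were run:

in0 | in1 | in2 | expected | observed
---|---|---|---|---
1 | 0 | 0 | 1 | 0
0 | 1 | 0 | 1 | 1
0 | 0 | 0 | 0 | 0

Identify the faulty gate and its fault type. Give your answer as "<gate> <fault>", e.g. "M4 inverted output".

Fault-free values for test 1 (in0=1, in1=0, in2=0): M1=0, M2=1, M3=1, M4=1, M5=1, giving Y=1. Observed 0.
Test 1: faults giving observed 0 are {M1 stuck-at-1, M1 inverted output, M4 stuck-at-0, M4 inverted output, M5 stuck-at-0, M5 inverted output}.
Test 2 (in0=0, in1=1, in2=0): fault-free M1=0, M2=0, M3=0, M4=1, M5=1 → 1; observed 1. Eliminates M4 stuck-at-0, M4 inverted output, M5 stuck-at-0, M5 inverted output.
Test 3 (in0=0, in1=0, in2=0): fault-free M1=1, M2=1, M3=1, M4=0, M5=0 → 0; observed 0. Eliminates M1 inverted output.
Only M1 stuck-at-1 is consistent with every test.

M1 stuck-at-1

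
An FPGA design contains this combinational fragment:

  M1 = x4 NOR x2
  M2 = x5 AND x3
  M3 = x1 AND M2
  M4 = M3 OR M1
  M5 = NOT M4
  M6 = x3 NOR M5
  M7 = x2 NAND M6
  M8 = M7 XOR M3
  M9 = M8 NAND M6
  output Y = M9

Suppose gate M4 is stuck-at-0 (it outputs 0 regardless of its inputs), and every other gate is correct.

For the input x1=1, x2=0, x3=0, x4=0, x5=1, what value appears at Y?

1

Propagate with M4 forced: M1=1, M2=0, M3=0, M4=0 [stuck-at-0], M5=1, M6=0, M7=1, M8=1, M9=1.
So Y = 1. (Without the fault it would be 0.)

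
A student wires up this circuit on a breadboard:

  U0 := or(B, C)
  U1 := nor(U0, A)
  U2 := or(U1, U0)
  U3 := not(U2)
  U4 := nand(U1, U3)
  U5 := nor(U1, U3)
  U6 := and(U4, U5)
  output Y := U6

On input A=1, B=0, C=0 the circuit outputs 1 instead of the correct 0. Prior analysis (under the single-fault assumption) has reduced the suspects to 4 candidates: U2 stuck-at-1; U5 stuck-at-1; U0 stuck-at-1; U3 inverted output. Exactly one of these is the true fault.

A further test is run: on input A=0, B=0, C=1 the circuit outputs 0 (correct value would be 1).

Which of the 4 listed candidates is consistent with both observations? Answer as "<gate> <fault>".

Evaluate each candidate on input A=0, B=0, C=1:
  U2 stuck-at-1: U0=1, U1=0, U2=1 [stuck-at-1], U3=0, U4=1, U5=1, U6=1 → 1 — eliminated
  U5 stuck-at-1: U0=1, U1=0, U2=1, U3=0, U4=1, U5=1 [stuck-at-1], U6=1 → 1 — eliminated
  U0 stuck-at-1: U0=1 [stuck-at-1], U1=0, U2=1, U3=0, U4=1, U5=1, U6=1 → 1 — eliminated
  U3 inverted output: U0=1, U1=0, U2=1, U3=1 [inverted output], U4=1, U5=0, U6=0 → 0 — matches
Only U3 inverted output reproduces the observed 0.

U3 inverted output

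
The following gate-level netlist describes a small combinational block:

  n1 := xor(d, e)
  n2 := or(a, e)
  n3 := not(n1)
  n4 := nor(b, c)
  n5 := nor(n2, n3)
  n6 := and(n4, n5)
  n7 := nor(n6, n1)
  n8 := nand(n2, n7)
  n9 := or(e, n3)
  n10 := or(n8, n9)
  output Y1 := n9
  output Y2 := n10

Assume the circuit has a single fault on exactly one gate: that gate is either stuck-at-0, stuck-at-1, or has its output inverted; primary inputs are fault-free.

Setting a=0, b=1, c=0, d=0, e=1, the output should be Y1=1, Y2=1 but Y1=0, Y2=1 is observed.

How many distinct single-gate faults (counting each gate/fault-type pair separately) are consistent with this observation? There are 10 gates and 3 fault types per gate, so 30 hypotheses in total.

Fault-free: n1=1, n2=1, n3=0, n4=0, n5=0, n6=0, n7=0, n8=1, n9=1, n10=1 → Y1=1, Y2=1. Observed Y1=0, Y2=1.
  n1: none of the 3 fault types match ✗
  n2: none of the 3 fault types match ✗
  n3: none of the 3 fault types match ✗
  n4: none of the 3 fault types match ✗
  n5: none of the 3 fault types match ✗
  n6: none of the 3 fault types match ✗
  n7: none of the 3 fault types match ✗
  n8: none of the 3 fault types match ✗
  n9: stuck-at-0, inverted output ✓; others ✗
  n10: none of the 3 fault types match ✗
Consistent faults: {n9 stuck-at-0, n9 inverted output} — 2 in all.

2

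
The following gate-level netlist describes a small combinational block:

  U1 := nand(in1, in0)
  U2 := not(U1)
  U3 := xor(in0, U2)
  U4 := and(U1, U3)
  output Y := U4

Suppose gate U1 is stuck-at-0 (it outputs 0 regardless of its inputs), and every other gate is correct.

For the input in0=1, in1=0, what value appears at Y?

Propagate with U1 forced: U1=0 [stuck-at-0], U2=1, U3=0, U4=0.
So Y = 0. (Without the fault it would be 1.)

0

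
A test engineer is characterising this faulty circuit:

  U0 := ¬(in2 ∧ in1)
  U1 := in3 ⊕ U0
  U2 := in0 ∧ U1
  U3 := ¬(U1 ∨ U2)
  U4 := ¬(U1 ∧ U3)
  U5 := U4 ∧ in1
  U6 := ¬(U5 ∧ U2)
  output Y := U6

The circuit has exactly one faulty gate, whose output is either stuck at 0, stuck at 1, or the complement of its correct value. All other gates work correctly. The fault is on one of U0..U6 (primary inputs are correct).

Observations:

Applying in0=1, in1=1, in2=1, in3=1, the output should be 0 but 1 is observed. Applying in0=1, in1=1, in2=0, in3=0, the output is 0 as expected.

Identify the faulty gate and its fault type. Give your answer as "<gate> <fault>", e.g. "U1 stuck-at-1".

Fault-free values for test 1 (in0=1, in1=1, in2=1, in3=1): U0=0, U1=1, U2=1, U3=0, U4=1, U5=1, U6=0, giving Y=0. Observed 1.
Test 1: faults giving observed 1 are {U0 stuck-at-1, U0 inverted output, U1 stuck-at-0, U1 inverted output, U2 stuck-at-0, U2 inverted output, U3 stuck-at-1, U3 inverted output, U4 stuck-at-0, U4 inverted output, U5 stuck-at-0, U5 inverted output, U6 stuck-at-1, U6 inverted output}.
Test 2 (in0=1, in1=1, in2=0, in3=0): fault-free U0=1, U1=1, U2=1, U3=0, U4=1, U5=1, U6=0 → 0; observed 0. Eliminates U0 inverted output, U1 stuck-at-0, U1 inverted output, U2 stuck-at-0, U2 inverted output, U3 stuck-at-1, U3 inverted output, U4 stuck-at-0, U4 inverted output, U5 stuck-at-0, U5 inverted output, U6 stuck-at-1, U6 inverted output.
Only U0 stuck-at-1 is consistent with every test.

U0 stuck-at-1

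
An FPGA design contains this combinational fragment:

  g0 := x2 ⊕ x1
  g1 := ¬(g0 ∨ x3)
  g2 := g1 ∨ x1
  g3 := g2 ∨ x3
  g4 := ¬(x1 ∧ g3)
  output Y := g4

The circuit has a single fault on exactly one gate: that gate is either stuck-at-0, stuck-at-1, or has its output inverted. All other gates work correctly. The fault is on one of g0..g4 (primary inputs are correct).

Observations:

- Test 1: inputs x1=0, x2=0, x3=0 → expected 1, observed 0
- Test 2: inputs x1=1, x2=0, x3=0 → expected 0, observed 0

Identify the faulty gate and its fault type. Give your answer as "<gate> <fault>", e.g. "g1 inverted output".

g4 stuck-at-0

Fault-free values for test 1 (x1=0, x2=0, x3=0): g0=0, g1=1, g2=1, g3=1, g4=1, giving Y=1. Observed 0.
Test 1: faults giving observed 0 are {g4 stuck-at-0, g4 inverted output}.
Test 2 (x1=1, x2=0, x3=0): fault-free g0=1, g1=0, g2=1, g3=1, g4=0 → 0; observed 0. Eliminates g4 inverted output.
Only g4 stuck-at-0 is consistent with every test.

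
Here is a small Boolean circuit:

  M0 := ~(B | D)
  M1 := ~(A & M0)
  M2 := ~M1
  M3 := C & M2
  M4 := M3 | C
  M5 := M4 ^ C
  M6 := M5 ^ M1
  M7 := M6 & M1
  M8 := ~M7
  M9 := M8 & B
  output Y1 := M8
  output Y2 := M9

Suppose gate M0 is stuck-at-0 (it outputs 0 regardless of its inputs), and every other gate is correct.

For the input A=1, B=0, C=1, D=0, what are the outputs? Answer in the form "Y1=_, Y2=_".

Propagate with M0 forced: M0=0 [stuck-at-0], M1=1, M2=0, M3=0, M4=1, M5=0, M6=1, M7=1, M8=0, M9=0.
So the outputs are Y1=0, Y2=0. (Without the fault they would be Y1=1, Y2=0.)

Y1=0, Y2=0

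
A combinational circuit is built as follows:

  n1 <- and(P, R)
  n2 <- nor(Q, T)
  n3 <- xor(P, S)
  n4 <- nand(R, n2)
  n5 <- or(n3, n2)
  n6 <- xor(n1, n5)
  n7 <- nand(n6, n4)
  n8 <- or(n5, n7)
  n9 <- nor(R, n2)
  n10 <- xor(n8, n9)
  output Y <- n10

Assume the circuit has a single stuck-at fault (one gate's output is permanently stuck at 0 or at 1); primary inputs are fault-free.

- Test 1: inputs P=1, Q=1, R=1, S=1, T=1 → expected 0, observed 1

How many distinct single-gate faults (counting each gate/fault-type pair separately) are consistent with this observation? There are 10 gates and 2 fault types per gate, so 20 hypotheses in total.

Fault-free: n1=1, n2=0, n3=0, n4=1, n5=0, n6=1, n7=0, n8=0, n9=0, n10=0 → 0. Observed 1.
  n1: stuck-at-0 ✓; others ✗
  n2: stuck-at-1 ✓; others ✗
  n3: stuck-at-1 ✓; others ✗
  n4: stuck-at-0 ✓; others ✗
  n5: stuck-at-1 ✓; others ✗
  n6: stuck-at-0 ✓; others ✗
  n7: stuck-at-1 ✓; others ✗
  n8: stuck-at-1 ✓; others ✗
  n9: stuck-at-1 ✓; others ✗
  n10: stuck-at-1 ✓; others ✗
Consistent faults: {n1 stuck-at-0, n2 stuck-at-1, n3 stuck-at-1, n4 stuck-at-0, n5 stuck-at-1, n6 stuck-at-0, n7 stuck-at-1, n8 stuck-at-1, n9 stuck-at-1, n10 stuck-at-1} — 10 in all.

10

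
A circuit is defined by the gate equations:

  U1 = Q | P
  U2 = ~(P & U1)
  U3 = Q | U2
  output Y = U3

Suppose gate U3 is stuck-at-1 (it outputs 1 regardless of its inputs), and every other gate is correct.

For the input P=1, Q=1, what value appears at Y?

Propagate with U3 forced: U1=1, U2=0, U3=1 [stuck-at-1].
So Y = 1. (Same as the fault-free value — the fault is masked on this input.)

1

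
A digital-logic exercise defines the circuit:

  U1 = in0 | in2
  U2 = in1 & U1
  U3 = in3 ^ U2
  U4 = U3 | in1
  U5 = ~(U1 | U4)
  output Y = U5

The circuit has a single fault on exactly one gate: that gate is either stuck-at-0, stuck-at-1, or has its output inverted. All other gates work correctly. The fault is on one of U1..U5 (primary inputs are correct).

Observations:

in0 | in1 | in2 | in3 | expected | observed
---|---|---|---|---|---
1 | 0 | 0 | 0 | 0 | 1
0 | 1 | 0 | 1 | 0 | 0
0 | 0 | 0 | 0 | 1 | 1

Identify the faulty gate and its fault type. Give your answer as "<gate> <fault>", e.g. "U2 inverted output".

U1 stuck-at-0

Fault-free values for test 1 (in0=1, in1=0, in2=0, in3=0): U1=1, U2=0, U3=0, U4=0, U5=0, giving Y=0. Observed 1.
Test 1: faults giving observed 1 are {U1 stuck-at-0, U1 inverted output, U5 stuck-at-1, U5 inverted output}.
Test 2 (in0=0, in1=1, in2=0, in3=1): fault-free U1=0, U2=0, U3=1, U4=1, U5=0 → 0; observed 0. Eliminates U5 stuck-at-1, U5 inverted output.
Test 3 (in0=0, in1=0, in2=0, in3=0): fault-free U1=0, U2=0, U3=0, U4=0, U5=1 → 1; observed 1. Eliminates U1 inverted output.
Only U1 stuck-at-0 is consistent with every test.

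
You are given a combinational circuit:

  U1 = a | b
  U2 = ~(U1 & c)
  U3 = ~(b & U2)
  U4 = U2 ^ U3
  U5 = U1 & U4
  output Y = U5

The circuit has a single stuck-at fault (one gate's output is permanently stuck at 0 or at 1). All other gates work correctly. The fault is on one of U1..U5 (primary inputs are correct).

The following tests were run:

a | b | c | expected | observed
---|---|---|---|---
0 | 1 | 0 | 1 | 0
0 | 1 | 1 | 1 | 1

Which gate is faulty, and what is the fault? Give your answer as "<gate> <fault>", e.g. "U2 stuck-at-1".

U3 stuck-at-1

Fault-free values for test 1 (a=0, b=1, c=0): U1=1, U2=1, U3=0, U4=1, U5=1, giving Y=1. Observed 0.
Test 1: faults giving observed 0 are {U1 stuck-at-0, U3 stuck-at-1, U4 stuck-at-0, U5 stuck-at-0}.
Test 2 (a=0, b=1, c=1): fault-free U1=1, U2=0, U3=1, U4=1, U5=1 → 1; observed 1. Eliminates U1 stuck-at-0, U4 stuck-at-0, U5 stuck-at-0.
Only U3 stuck-at-1 is consistent with every test.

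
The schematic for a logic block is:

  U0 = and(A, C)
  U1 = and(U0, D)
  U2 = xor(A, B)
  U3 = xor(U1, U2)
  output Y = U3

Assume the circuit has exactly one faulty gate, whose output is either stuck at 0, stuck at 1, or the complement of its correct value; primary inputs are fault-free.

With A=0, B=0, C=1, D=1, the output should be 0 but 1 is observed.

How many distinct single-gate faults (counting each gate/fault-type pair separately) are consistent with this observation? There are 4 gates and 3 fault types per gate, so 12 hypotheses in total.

Fault-free: U0=0, U1=0, U2=0, U3=0 → 0. Observed 1.
  U0 stuck-at-0: output 0 ✗
  U0 stuck-at-1: output 1 ✓
  U0 inverted output: output 1 ✓
  U1 stuck-at-0: output 0 ✗
  U1 stuck-at-1: output 1 ✓
  U1 inverted output: output 1 ✓
  U2 stuck-at-0: output 0 ✗
  U2 stuck-at-1: output 1 ✓
  U2 inverted output: output 1 ✓
  U3 stuck-at-0: output 0 ✗
  U3 stuck-at-1: output 1 ✓
  U3 inverted output: output 1 ✓
Consistent faults: {U0 stuck-at-1, U0 inverted output, U1 stuck-at-1, U1 inverted output, U2 stuck-at-1, U2 inverted output, U3 stuck-at-1, U3 inverted output} — 8 in all.

8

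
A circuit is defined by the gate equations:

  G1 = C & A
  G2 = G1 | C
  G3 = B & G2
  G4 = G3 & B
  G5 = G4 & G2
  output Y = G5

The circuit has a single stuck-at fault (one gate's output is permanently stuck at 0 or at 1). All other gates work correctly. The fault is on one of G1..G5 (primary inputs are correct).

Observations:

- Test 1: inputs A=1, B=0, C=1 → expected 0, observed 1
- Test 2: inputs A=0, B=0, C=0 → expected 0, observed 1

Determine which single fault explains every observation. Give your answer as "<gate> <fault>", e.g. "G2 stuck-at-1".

G5 stuck-at-1

Fault-free values for test 1 (A=1, B=0, C=1): G1=1, G2=1, G3=0, G4=0, G5=0, giving Y=0. Observed 1.
Test 1: faults giving observed 1 are {G4 stuck-at-1, G5 stuck-at-1}.
Test 2 (A=0, B=0, C=0): fault-free G1=0, G2=0, G3=0, G4=0, G5=0 → 0; observed 1. Eliminates G4 stuck-at-1.
Only G5 stuck-at-1 is consistent with every test.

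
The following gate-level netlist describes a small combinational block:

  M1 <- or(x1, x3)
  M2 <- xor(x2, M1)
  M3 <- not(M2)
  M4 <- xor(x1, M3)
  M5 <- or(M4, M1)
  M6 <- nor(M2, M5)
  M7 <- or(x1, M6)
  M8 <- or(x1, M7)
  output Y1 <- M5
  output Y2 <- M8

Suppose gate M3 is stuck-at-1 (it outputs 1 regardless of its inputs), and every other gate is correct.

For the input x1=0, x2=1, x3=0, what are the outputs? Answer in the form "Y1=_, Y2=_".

Propagate with M3 forced: M1=0, M2=1, M3=1 [stuck-at-1], M4=1, M5=1, M6=0, M7=0, M8=0.
So the outputs are Y1=1, Y2=0. (Without the fault they would be Y1=0, Y2=0.)

Y1=1, Y2=0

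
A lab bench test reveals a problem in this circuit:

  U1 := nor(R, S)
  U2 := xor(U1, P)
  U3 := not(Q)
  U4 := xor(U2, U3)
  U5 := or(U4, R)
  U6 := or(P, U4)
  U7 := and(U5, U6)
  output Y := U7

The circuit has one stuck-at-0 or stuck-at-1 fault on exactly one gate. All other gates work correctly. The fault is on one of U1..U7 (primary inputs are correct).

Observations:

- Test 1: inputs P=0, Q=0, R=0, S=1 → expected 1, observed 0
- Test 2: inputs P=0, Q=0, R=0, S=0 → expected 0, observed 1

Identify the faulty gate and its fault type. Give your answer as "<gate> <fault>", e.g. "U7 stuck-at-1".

Fault-free values for test 1 (P=0, Q=0, R=0, S=1): U1=0, U2=0, U3=1, U4=1, U5=1, U6=1, U7=1, giving Y=1. Observed 0.
Test 1: faults giving observed 0 are {U1 stuck-at-1, U2 stuck-at-1, U3 stuck-at-0, U4 stuck-at-0, U5 stuck-at-0, U6 stuck-at-0, U7 stuck-at-0}.
Test 2 (P=0, Q=0, R=0, S=0): fault-free U1=1, U2=1, U3=1, U4=0, U5=0, U6=0, U7=0 → 0; observed 1. Eliminates U1 stuck-at-1, U2 stuck-at-1, U4 stuck-at-0, U5 stuck-at-0, U6 stuck-at-0, U7 stuck-at-0.
Only U3 stuck-at-0 is consistent with every test.

U3 stuck-at-0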